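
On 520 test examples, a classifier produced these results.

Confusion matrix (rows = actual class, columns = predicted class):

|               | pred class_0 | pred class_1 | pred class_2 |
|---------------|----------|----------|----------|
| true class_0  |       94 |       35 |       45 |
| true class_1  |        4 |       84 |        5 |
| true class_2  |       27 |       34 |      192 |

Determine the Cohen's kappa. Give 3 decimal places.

0.550

Observed agreement pₒ = trace/N = 370/520 = 0.7115
Expected agreement pₑ = Σ (rowᵢ·colᵢ)/N² = (174·125 + 93·153 + 253·242)/520² = 0.3595
κ = (pₒ − pₑ)/(1 − pₑ) = (0.7115 − 0.3595)/(1 − 0.3595) = 0.550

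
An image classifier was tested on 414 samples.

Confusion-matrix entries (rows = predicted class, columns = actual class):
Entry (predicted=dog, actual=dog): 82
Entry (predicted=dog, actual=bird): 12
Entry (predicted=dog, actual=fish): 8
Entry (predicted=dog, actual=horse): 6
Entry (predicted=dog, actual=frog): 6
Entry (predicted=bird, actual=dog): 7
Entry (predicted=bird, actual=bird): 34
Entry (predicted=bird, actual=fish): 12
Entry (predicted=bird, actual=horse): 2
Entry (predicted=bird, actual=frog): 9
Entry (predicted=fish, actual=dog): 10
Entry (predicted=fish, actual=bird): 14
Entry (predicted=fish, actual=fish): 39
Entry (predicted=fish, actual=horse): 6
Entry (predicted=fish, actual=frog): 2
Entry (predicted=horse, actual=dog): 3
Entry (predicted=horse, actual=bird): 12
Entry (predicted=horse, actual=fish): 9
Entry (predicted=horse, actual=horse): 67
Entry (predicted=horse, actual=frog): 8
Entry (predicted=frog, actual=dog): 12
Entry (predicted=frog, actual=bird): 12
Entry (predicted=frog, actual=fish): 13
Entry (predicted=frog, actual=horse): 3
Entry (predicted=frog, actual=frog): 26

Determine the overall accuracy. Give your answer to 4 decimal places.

Accuracy = trace / total = (82+34+39+67+26=248) / 414 = 248/414 = 0.5990

0.5990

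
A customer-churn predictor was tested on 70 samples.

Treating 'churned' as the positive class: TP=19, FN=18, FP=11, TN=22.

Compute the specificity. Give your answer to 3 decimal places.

0.667

Specificity = TN/(TN+FP) = 22/(22+11) = 0.667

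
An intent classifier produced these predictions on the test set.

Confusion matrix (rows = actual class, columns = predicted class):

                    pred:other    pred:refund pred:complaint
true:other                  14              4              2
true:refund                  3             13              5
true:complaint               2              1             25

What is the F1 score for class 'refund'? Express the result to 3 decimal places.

0.667

Take TP from the diagonal, FP from the rest of the 'refund' prediction marginal, FN from the rest of the 'refund' actual marginal.
F1 score = 2·TP/(2·TP+FP+FN).
refund: TP=13, FP=4+1=5, FN=3+5=8 → 26/39 = 0.6667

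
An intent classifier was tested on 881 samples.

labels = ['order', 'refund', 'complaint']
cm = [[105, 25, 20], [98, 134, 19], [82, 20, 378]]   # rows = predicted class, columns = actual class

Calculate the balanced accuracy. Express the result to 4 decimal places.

0.6745

Balanced accuracy = mean of per-class recall.
  order: recall = 105/285 = 0.36842
  refund: recall = 134/179 = 0.74860
  complaint: recall = 378/417 = 0.90647
Mean = (0.36842 + 0.74860 + 0.90647) / 3 = 0.6745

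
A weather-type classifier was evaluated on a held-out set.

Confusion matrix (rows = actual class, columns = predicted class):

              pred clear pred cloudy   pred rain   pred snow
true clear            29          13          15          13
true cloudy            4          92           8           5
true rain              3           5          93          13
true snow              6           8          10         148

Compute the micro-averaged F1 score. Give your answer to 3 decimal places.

Micro-averaging pools counts across classes: ΣTP=362, ΣFP=103, ΣFN=103.
Micro-F1 score = 2·TP/(2·TP+FP+FN) on pooled counts = 0.778 (equals overall accuracy in single-label multiclass).

0.778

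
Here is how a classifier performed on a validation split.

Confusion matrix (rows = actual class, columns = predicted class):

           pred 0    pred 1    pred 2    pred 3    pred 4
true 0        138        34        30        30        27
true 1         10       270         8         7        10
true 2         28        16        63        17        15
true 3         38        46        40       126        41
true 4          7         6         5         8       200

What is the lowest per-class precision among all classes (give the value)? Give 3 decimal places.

Per-class precision (TP/(TP+FP)):
  0: TP=138, FP=10+28+38+7=83 → 138/221 = 0.6244
  1: TP=270, FP=34+16+46+6=102 → 270/372 = 0.7258
  2: TP=63, FP=30+8+40+5=83 → 63/146 = 0.4315
  3: TP=126, FP=30+7+17+8=62 → 126/188 = 0.6702
  4: TP=200, FP=27+10+15+41=93 → 200/293 = 0.6826
Lowest is class '2' with precision = 0.432.

0.432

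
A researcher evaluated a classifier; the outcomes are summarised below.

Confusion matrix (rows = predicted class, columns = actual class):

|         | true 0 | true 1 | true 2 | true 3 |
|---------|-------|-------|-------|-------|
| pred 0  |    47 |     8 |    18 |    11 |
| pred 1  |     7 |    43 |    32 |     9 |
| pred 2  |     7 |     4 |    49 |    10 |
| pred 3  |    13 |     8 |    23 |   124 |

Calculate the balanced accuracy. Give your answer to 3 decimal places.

0.631

Balanced accuracy = mean of per-class recall.
  0: recall = 47/74 = 0.6351
  1: recall = 43/63 = 0.6825
  2: recall = 49/122 = 0.4016
  3: recall = 124/154 = 0.8052
Mean = (0.6351 + 0.6825 + 0.4016 + 0.8052) / 4 = 0.631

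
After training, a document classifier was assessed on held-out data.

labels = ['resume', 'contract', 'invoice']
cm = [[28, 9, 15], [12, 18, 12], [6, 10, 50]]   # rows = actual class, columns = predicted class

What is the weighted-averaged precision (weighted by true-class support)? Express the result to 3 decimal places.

0.593

Per-class precision (TP/(TP+FP)):
  resume: TP=28, FP=12+6=18 → 28/46 = 0.6087
  contract: TP=18, FP=9+10=19 → 18/37 = 0.4865
  invoice: TP=50, FP=15+12=27 → 50/77 = 0.6494
Weighted-precision = Σ (supportᵢ/N)·precisionᵢ with N=160: (52/160)·0.6087 + (42/160)·0.4865 + (66/160)·0.6494 = 0.593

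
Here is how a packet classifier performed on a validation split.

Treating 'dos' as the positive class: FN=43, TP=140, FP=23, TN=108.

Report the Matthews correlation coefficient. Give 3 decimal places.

MCC = (TP·TN − FP·FN) / √((TP+FP)(TP+FN)(TN+FP)(TN+FN))
Numerator = 140·108 − 23·43 = 14131
Denominator = √(163·183·131·151) = √590047449 = 24290.8923
MCC = 14131 / 24290.8923 = 0.582

0.582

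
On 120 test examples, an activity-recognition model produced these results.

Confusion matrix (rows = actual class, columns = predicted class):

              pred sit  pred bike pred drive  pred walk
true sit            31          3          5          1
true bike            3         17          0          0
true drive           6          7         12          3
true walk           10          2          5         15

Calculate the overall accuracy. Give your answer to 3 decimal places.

0.625

Accuracy = trace / total = (31+17+12+15=75) / 120 = 75/120 = 0.625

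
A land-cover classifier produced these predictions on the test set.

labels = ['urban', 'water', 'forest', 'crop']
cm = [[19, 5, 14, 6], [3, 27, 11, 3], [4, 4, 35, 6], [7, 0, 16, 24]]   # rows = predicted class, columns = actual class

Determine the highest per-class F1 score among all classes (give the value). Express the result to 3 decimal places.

Per-class F1 score (2·TP/(2·TP+FP+FN)):
  urban: TP=19, FP=5+14+6=25, FN=3+4+7=14 → 38/77 = 0.4935
  water: TP=27, FP=3+11+3=17, FN=5+4+0=9 → 54/80 = 0.6750
  forest: TP=35, FP=4+4+6=14, FN=14+11+16=41 → 70/125 = 0.5600
  crop: TP=24, FP=7+0+16=23, FN=6+3+6=15 → 48/86 = 0.5581
Highest is class 'water' with F1 score = 0.675.

0.675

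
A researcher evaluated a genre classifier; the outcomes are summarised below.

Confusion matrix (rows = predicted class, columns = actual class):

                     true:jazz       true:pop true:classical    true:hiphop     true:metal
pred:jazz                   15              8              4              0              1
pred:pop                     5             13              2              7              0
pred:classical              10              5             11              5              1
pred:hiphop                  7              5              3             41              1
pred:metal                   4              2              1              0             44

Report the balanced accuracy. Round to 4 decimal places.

Balanced accuracy = mean of per-class recall.
  jazz: recall = 15/41 = 0.36585
  pop: recall = 13/33 = 0.39394
  classical: recall = 11/21 = 0.52381
  hiphop: recall = 41/53 = 0.77358
  metal: recall = 44/47 = 0.93617
Mean = (0.36585 + 0.39394 + 0.52381 + 0.77358 + 0.93617) / 5 = 0.5987

0.5987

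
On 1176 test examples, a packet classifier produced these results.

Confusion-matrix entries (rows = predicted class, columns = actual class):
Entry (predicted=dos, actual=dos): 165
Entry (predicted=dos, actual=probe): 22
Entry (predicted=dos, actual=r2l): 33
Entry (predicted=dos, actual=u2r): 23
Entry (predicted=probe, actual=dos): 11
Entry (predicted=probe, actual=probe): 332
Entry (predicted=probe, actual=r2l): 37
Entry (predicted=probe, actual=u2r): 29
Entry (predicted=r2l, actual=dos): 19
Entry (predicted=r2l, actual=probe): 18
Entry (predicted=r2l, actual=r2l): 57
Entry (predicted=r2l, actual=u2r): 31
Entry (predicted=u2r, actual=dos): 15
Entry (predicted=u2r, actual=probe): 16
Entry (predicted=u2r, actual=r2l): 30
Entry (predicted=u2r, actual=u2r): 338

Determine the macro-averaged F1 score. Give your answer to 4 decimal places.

0.6976

Per-class F1 score (2·TP/(2·TP+FP+FN)):
  dos: TP=165, FP=22+33+23=78, FN=11+19+15=45 → 330/453 = 0.72848
  probe: TP=332, FP=11+37+29=77, FN=22+18+16=56 → 664/797 = 0.83312
  r2l: TP=57, FP=19+18+31=68, FN=33+37+30=100 → 114/282 = 0.40426
  u2r: TP=338, FP=15+16+30=61, FN=23+29+31=83 → 676/820 = 0.82439
Macro-F1 score = mean = (0.72848 + 0.83312 + 0.40426 + 0.82439) / 4 = 0.6976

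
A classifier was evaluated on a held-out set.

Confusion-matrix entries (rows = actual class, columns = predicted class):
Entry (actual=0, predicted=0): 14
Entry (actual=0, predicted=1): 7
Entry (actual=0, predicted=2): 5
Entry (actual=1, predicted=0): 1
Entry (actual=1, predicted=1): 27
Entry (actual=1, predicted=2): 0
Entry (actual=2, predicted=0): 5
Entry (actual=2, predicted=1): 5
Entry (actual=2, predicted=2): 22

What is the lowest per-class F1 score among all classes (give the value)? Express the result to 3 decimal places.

Per-class F1 score (2·TP/(2·TP+FP+FN)):
  0: TP=14, FP=1+5=6, FN=7+5=12 → 28/46 = 0.6087
  1: TP=27, FP=7+5=12, FN=1+0=1 → 54/67 = 0.8060
  2: TP=22, FP=5+0=5, FN=5+5=10 → 44/59 = 0.7458
Lowest is class '0' with F1 score = 0.609.

0.609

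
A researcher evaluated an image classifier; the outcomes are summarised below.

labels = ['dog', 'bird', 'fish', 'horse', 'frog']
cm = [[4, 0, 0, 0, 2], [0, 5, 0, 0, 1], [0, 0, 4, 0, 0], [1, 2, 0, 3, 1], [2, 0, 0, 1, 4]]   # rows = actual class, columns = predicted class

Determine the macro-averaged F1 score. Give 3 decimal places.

Per-class F1 score (2·TP/(2·TP+FP+FN)):
  dog: TP=4, FP=0+0+1+2=3, FN=0+0+0+2=2 → 8/13 = 0.6154
  bird: TP=5, FP=0+0+2+0=2, FN=0+0+0+1=1 → 10/13 = 0.7692
  fish: TP=4, FP=0+0+0+0=0, FN=0+0+0+0=0 → 8/8 = 1.0000
  horse: TP=3, FP=0+0+0+1=1, FN=1+2+0+1=4 → 6/11 = 0.5455
  frog: TP=4, FP=2+1+0+1=4, FN=2+0+0+1=3 → 8/15 = 0.5333
Macro-F1 score = mean = (0.6154 + 0.7692 + 1.0000 + 0.5455 + 0.5333) / 5 = 0.693

0.693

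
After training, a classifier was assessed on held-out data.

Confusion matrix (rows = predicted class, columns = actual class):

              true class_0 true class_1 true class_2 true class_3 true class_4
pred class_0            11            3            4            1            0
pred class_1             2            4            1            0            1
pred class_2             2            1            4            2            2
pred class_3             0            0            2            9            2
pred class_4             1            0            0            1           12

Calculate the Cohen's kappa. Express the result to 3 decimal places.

Observed agreement pₒ = trace/N = 40/65 = 0.6154
Expected agreement pₑ = Σ (rowᵢ·colᵢ)/N² = (16·19 + 8·8 + 11·11 + 13·13 + 17·14)/65² = 0.2121
κ = (pₒ − pₑ)/(1 − pₑ) = (0.6154 − 0.2121)/(1 − 0.2121) = 0.512

0.512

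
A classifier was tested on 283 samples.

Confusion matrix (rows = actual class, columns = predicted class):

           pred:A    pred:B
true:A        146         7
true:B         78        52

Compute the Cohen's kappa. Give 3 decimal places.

Observed agreement pₒ = trace/N = 198/283 = 0.6996
Expected agreement pₑ = Σ (rowᵢ·colᵢ)/N² = (153·224 + 130·59)/283² = 0.5237
κ = (pₒ − pₑ)/(1 − pₑ) = (0.6996 − 0.5237)/(1 − 0.5237) = 0.369

0.369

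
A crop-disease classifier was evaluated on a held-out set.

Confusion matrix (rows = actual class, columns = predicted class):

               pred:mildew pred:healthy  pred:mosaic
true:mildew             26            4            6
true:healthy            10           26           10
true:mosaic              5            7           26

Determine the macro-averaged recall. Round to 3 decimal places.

Per-class recall (TP/(TP+FN)):
  mildew: TP=26, FN=4+6=10 → 26/36 = 0.7222
  healthy: TP=26, FN=10+10=20 → 26/46 = 0.5652
  mosaic: TP=26, FN=5+7=12 → 26/38 = 0.6842
Macro-recall = mean = (0.7222 + 0.5652 + 0.6842) / 3 = 0.657

0.657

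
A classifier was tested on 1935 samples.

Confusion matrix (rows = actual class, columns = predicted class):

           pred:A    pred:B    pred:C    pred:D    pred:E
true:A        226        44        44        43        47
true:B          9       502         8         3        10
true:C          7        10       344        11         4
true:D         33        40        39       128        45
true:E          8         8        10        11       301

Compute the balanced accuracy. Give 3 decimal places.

Balanced accuracy = mean of per-class recall.
  A: recall = 226/404 = 0.5594
  B: recall = 502/532 = 0.9436
  C: recall = 344/376 = 0.9149
  D: recall = 128/285 = 0.4491
  E: recall = 301/338 = 0.8905
Mean = (0.5594 + 0.9436 + 0.9149 + 0.4491 + 0.8905) / 5 = 0.752

0.752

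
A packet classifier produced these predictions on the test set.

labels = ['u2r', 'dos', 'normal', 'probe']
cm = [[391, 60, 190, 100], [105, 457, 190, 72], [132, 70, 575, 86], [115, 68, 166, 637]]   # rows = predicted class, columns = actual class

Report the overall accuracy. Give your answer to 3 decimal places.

0.603

Accuracy = trace / total = (391+457+575+637=2060) / 3414 = 2060/3414 = 0.603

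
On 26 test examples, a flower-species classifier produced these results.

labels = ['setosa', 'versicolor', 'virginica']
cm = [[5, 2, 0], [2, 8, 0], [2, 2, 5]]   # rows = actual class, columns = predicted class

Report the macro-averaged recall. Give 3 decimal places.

Per-class recall (TP/(TP+FN)):
  setosa: TP=5, FN=2+0=2 → 5/7 = 0.7143
  versicolor: TP=8, FN=2+0=2 → 8/10 = 0.8000
  virginica: TP=5, FN=2+2=4 → 5/9 = 0.5556
Macro-recall = mean = (0.7143 + 0.8000 + 0.5556) / 3 = 0.690

0.690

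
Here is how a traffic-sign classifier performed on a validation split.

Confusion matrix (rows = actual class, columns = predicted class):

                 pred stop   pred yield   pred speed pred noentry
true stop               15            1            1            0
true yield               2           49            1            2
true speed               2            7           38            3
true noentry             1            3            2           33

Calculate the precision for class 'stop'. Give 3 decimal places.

0.750

Take TP from the diagonal, FP from the rest of the 'stop' prediction marginal, FN from the rest of the 'stop' actual marginal.
precision = TP/(TP+FP).
stop: TP=15, FP=2+2+1=5 → 15/20 = 0.7500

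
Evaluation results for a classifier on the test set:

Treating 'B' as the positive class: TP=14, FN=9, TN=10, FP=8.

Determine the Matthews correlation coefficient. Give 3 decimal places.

MCC = (TP·TN − FP·FN) / √((TP+FP)(TP+FN)(TN+FP)(TN+FN))
Numerator = 14·10 − 8·9 = 68
Denominator = √(22·23·18·19) = √173052 = 415.9952
MCC = 68 / 415.9952 = 0.163

0.163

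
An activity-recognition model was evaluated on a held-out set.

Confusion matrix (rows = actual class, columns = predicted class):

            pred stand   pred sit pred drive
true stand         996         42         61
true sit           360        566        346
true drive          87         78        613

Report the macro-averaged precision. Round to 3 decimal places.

Per-class precision (TP/(TP+FP)):
  stand: TP=996, FP=360+87=447 → 996/1443 = 0.6902
  sit: TP=566, FP=42+78=120 → 566/686 = 0.8251
  drive: TP=613, FP=61+346=407 → 613/1020 = 0.6010
Macro-precision = mean = (0.6902 + 0.8251 + 0.6010) / 3 = 0.705

0.705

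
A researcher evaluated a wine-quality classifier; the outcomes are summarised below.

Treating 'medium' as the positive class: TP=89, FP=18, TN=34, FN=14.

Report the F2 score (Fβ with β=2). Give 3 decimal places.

0.857

Fβ = (1+β²)·TP / ((1+β²)·TP + β²·FN + FP), with β²=4
= 5·89 / (5·89 + 4·14 + 18) = 0.857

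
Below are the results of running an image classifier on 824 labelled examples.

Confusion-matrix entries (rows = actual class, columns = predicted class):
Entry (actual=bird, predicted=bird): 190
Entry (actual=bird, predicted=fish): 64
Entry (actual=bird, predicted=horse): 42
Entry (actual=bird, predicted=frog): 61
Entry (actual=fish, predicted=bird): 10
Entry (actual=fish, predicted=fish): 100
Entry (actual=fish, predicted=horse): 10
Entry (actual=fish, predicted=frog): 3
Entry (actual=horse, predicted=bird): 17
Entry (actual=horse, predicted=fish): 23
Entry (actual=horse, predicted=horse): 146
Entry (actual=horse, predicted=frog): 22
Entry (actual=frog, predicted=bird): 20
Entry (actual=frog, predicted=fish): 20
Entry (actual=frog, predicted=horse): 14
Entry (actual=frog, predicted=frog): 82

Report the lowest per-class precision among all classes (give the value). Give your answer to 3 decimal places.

0.483

Per-class precision (TP/(TP+FP)):
  bird: TP=190, FP=10+17+20=47 → 190/237 = 0.8017
  fish: TP=100, FP=64+23+20=107 → 100/207 = 0.4831
  horse: TP=146, FP=42+10+14=66 → 146/212 = 0.6887
  frog: TP=82, FP=61+3+22=86 → 82/168 = 0.4881
Lowest is class 'fish' with precision = 0.483.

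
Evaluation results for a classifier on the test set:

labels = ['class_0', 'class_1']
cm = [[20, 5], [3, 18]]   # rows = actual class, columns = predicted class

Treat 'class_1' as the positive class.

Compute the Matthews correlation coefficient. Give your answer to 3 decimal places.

MCC = (TP·TN − FP·FN) / √((TP+FP)(TP+FN)(TN+FP)(TN+FN))
Numerator = 18·20 − 5·3 = 345
Denominator = √(23·21·25·23) = √277725 = 526.9962
MCC = 345 / 526.9962 = 0.655

0.655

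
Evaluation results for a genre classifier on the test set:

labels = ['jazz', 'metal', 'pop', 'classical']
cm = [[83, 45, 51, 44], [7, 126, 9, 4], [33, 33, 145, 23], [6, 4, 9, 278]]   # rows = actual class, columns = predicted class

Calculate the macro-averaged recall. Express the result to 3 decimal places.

0.698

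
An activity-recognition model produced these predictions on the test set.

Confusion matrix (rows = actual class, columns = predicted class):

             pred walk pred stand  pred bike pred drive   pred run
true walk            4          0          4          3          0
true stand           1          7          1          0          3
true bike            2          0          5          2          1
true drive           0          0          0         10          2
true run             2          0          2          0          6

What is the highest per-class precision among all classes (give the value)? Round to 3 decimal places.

1.000

Per-class precision (TP/(TP+FP)):
  walk: TP=4, FP=1+2+0+2=5 → 4/9 = 0.4444
  stand: TP=7, FP=0+0+0+0=0 → 7/7 = 1.0000
  bike: TP=5, FP=4+1+0+2=7 → 5/12 = 0.4167
  drive: TP=10, FP=3+0+2+0=5 → 10/15 = 0.6667
  run: TP=6, FP=0+3+1+2=6 → 6/12 = 0.5000
Highest is class 'stand' with precision = 1.000.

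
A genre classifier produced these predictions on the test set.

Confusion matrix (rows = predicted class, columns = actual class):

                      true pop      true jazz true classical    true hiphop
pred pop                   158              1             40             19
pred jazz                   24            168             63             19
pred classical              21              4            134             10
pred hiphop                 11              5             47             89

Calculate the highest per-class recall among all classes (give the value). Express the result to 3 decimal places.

Per-class recall (TP/(TP+FN)):
  pop: TP=158, FN=24+21+11=56 → 158/214 = 0.7383
  jazz: TP=168, FN=1+4+5=10 → 168/178 = 0.9438
  classical: TP=134, FN=40+63+47=150 → 134/284 = 0.4718
  hiphop: TP=89, FN=19+19+10=48 → 89/137 = 0.6496
Highest is class 'jazz' with recall = 0.944.

0.944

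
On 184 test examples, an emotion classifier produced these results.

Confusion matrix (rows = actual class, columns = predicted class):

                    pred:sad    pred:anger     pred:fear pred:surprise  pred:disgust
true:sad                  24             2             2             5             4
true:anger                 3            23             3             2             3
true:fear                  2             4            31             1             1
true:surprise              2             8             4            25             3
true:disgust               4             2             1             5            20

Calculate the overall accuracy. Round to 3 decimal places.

0.668

Accuracy = trace / total = (24+23+31+25+20=123) / 184 = 123/184 = 0.668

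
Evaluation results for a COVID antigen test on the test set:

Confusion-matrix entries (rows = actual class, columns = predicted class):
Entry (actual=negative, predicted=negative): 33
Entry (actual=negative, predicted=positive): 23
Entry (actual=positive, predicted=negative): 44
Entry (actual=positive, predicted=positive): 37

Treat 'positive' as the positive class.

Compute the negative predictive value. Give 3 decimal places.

NPV = TN/(TN+FN) = 33/(33+44) = 0.429

0.429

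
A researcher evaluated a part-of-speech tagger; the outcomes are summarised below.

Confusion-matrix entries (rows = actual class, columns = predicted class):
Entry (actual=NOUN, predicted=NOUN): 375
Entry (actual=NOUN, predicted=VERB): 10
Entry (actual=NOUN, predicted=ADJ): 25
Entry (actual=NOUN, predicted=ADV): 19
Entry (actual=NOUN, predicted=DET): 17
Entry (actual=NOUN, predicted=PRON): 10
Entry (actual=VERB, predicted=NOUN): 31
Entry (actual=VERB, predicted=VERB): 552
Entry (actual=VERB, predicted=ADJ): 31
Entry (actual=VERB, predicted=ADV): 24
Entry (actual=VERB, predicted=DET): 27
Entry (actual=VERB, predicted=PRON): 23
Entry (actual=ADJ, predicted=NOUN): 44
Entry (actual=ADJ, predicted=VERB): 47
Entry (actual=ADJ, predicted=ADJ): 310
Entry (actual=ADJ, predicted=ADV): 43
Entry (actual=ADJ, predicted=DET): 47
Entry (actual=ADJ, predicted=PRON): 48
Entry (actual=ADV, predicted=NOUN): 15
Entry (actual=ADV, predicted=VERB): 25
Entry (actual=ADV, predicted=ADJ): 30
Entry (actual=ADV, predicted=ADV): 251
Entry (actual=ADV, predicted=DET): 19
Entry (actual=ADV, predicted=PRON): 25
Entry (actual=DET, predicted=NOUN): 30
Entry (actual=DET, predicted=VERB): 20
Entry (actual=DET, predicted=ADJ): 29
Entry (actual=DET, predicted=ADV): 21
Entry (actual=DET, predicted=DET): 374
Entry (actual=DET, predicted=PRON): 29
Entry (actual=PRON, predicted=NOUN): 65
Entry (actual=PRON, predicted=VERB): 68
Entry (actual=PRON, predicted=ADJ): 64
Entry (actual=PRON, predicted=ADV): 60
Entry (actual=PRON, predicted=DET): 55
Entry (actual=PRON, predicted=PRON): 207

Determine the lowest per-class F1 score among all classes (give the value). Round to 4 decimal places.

Per-class F1 score (2·TP/(2·TP+FP+FN)):
  NOUN: TP=375, FP=31+44+15+30+65=185, FN=10+25+19+17+10=81 → 750/1016 = 0.73819
  VERB: TP=552, FP=10+47+25+20+68=170, FN=31+31+24+27+23=136 → 1104/1410 = 0.78298
  ADJ: TP=310, FP=25+31+30+29+64=179, FN=44+47+43+47+48=229 → 620/1028 = 0.60311
  ADV: TP=251, FP=19+24+43+21+60=167, FN=15+25+30+19+25=114 → 502/783 = 0.64112
  DET: TP=374, FP=17+27+47+19+55=165, FN=30+20+29+21+29=129 → 748/1042 = 0.71785
  PRON: TP=207, FP=10+23+48+25+29=135, FN=65+68+64+60+55=312 → 414/861 = 0.48084
Lowest is class 'PRON' with F1 score = 0.4808.

0.4808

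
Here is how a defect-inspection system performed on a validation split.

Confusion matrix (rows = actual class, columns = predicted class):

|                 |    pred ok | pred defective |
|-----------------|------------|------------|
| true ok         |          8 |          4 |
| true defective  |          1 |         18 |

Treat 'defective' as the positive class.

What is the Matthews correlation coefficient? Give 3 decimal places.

0.659

MCC = (TP·TN − FP·FN) / √((TP+FP)(TP+FN)(TN+FP)(TN+FN))
Numerator = 18·8 − 4·1 = 140
Denominator = √(22·19·12·9) = √45144 = 212.4712
MCC = 140 / 212.4712 = 0.659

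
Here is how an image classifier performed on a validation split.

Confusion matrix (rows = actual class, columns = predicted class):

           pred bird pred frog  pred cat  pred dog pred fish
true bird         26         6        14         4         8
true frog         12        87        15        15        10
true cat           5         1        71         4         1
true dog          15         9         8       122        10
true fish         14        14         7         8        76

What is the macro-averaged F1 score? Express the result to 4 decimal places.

0.6498

Per-class F1 score (2·TP/(2·TP+FP+FN)):
  bird: TP=26, FP=12+5+15+14=46, FN=6+14+4+8=32 → 52/130 = 0.40000
  frog: TP=87, FP=6+1+9+14=30, FN=12+15+15+10=52 → 174/256 = 0.67969
  cat: TP=71, FP=14+15+8+7=44, FN=5+1+4+1=11 → 142/197 = 0.72081
  dog: TP=122, FP=4+15+4+8=31, FN=15+9+8+10=42 → 244/317 = 0.76972
  fish: TP=76, FP=8+10+1+10=29, FN=14+14+7+8=43 → 152/224 = 0.67857
Macro-F1 score = mean = (0.40000 + 0.67969 + 0.72081 + 0.76972 + 0.67857) / 5 = 0.6498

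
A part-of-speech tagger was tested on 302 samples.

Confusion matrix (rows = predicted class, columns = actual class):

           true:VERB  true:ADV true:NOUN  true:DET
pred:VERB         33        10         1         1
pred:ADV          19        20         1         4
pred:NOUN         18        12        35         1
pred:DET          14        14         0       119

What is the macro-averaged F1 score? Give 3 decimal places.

Per-class F1 score (2·TP/(2·TP+FP+FN)):
  VERB: TP=33, FP=10+1+1=12, FN=19+18+14=51 → 66/129 = 0.5116
  ADV: TP=20, FP=19+1+4=24, FN=10+12+14=36 → 40/100 = 0.4000
  NOUN: TP=35, FP=18+12+1=31, FN=1+1+0=2 → 70/103 = 0.6796
  DET: TP=119, FP=14+14+0=28, FN=1+4+1=6 → 238/272 = 0.8750
Macro-F1 score = mean = (0.5116 + 0.4000 + 0.6796 + 0.8750) / 4 = 0.617

0.617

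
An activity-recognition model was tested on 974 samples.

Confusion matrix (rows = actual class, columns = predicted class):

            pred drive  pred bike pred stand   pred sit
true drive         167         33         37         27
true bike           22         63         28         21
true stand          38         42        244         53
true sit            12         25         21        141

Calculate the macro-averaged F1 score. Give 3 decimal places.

Per-class F1 score (2·TP/(2·TP+FP+FN)):
  drive: TP=167, FP=22+38+12=72, FN=33+37+27=97 → 334/503 = 0.6640
  bike: TP=63, FP=33+42+25=100, FN=22+28+21=71 → 126/297 = 0.4242
  stand: TP=244, FP=37+28+21=86, FN=38+42+53=133 → 488/707 = 0.6902
  sit: TP=141, FP=27+21+53=101, FN=12+25+21=58 → 282/441 = 0.6395
Macro-F1 score = mean = (0.6640 + 0.4242 + 0.6902 + 0.6395) / 4 = 0.604

0.604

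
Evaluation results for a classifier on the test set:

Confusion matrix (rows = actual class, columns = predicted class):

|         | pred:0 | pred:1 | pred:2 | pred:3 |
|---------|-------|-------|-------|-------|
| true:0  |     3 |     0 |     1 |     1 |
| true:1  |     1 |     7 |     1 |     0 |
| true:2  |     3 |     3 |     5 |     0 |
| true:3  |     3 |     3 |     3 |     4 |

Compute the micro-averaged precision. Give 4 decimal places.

Micro-averaging pools counts across classes: ΣTP=19, ΣFP=19, ΣFN=19.
Micro-precision = TP/(TP+FP) on pooled counts = 0.5000 (equals overall accuracy in single-label multiclass).

0.5000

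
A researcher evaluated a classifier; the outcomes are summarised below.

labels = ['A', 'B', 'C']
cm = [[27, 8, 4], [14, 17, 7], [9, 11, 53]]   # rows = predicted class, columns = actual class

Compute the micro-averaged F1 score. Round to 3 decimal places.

Micro-averaging pools counts across classes: ΣTP=97, ΣFP=53, ΣFN=53.
Micro-F1 score = 2·TP/(2·TP+FP+FN) on pooled counts = 0.647 (equals overall accuracy in single-label multiclass).

0.647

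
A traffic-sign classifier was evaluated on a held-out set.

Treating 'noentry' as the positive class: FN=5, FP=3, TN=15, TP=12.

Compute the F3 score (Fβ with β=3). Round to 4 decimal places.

0.7143

Fβ = (1+β²)·TP / ((1+β²)·TP + β²·FN + FP), with β²=9
= 10·12 / (10·12 + 9·5 + 3) = 0.7143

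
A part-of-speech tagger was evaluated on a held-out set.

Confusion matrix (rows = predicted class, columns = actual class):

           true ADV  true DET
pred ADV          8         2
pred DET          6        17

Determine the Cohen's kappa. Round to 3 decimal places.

0.484

Observed agreement pₒ = trace/N = 25/33 = 0.7576
Expected agreement pₑ = Σ (rowᵢ·colᵢ)/N² = (14·10 + 19·23)/33² = 0.5298
κ = (pₒ − pₑ)/(1 − pₑ) = (0.7576 − 0.5298)/(1 − 0.5298) = 0.484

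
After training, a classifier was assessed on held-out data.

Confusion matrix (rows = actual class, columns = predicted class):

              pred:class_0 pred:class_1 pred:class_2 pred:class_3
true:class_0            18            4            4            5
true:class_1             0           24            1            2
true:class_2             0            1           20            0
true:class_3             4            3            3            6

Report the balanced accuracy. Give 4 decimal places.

Balanced accuracy = mean of per-class recall.
  class_0: recall = 18/31 = 0.58065
  class_1: recall = 24/27 = 0.88889
  class_2: recall = 20/21 = 0.95238
  class_3: recall = 6/16 = 0.37500
Mean = (0.58065 + 0.88889 + 0.95238 + 0.37500) / 4 = 0.6992

0.6992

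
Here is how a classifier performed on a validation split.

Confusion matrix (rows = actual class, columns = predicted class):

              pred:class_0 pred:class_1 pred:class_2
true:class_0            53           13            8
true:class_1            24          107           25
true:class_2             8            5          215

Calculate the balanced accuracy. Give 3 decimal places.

0.782

Balanced accuracy = mean of per-class recall.
  class_0: recall = 53/74 = 0.7162
  class_1: recall = 107/156 = 0.6859
  class_2: recall = 215/228 = 0.9430
Mean = (0.7162 + 0.6859 + 0.9430) / 3 = 0.782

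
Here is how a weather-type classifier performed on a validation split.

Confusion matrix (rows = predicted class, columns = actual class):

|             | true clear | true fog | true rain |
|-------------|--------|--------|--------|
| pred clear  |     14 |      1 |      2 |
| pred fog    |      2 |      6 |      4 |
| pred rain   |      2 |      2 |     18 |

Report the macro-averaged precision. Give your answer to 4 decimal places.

0.7139

Per-class precision (TP/(TP+FP)):
  clear: TP=14, FP=1+2=3 → 14/17 = 0.82353
  fog: TP=6, FP=2+4=6 → 6/12 = 0.50000
  rain: TP=18, FP=2+2=4 → 18/22 = 0.81818
Macro-precision = mean = (0.82353 + 0.50000 + 0.81818) / 3 = 0.7139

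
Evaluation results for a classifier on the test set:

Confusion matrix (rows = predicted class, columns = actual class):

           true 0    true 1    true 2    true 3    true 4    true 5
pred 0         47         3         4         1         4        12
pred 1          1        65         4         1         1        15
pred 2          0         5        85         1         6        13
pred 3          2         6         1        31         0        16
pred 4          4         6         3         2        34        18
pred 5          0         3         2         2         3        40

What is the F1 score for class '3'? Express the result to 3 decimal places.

Take TP from the diagonal, FP from the rest of the '3' prediction marginal, FN from the rest of the '3' actual marginal.
F1 score = 2·TP/(2·TP+FP+FN).
3: TP=31, FP=2+6+1+0+16=25, FN=1+1+1+2+2=7 → 62/94 = 0.6596

0.660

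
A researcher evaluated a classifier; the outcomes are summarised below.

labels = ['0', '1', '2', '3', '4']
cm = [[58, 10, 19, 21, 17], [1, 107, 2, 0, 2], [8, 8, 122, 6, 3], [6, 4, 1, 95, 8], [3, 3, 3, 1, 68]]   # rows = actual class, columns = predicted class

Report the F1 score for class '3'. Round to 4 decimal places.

F1 score = 2·TP/(2·TP+FP+FN).
3: TP=95, FP=21+0+6+1=28, FN=6+4+1+8=19 → 190/237 = 0.80169

0.8017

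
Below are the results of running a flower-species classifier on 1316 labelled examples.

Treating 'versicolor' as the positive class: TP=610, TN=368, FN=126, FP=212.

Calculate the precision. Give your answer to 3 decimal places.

Precision = TP/(TP+FP) = 610/(610+212) = 610/822 = 0.742

0.742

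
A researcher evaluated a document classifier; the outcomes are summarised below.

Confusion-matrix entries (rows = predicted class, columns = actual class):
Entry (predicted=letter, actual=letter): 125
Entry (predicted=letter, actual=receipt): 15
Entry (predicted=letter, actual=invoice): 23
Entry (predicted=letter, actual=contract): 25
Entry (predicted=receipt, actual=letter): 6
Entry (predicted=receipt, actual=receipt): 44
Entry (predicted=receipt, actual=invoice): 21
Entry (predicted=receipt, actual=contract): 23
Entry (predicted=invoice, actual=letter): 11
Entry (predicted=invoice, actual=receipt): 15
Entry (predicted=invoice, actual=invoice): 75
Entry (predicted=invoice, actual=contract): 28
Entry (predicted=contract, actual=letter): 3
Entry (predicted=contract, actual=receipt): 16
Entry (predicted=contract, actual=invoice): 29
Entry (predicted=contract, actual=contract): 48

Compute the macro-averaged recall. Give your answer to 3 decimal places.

Per-class recall (TP/(TP+FN)):
  letter: TP=125, FN=6+11+3=20 → 125/145 = 0.8621
  receipt: TP=44, FN=15+15+16=46 → 44/90 = 0.4889
  invoice: TP=75, FN=23+21+29=73 → 75/148 = 0.5068
  contract: TP=48, FN=25+23+28=76 → 48/124 = 0.3871
Macro-recall = mean = (0.8621 + 0.4889 + 0.5068 + 0.3871) / 4 = 0.561

0.561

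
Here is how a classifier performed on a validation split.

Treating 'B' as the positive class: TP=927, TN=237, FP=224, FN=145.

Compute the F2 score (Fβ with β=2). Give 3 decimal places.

0.852

Fβ = (1+β²)·TP / ((1+β²)·TP + β²·FN + FP), with β²=4
= 5·927 / (5·927 + 4·145 + 224) = 0.852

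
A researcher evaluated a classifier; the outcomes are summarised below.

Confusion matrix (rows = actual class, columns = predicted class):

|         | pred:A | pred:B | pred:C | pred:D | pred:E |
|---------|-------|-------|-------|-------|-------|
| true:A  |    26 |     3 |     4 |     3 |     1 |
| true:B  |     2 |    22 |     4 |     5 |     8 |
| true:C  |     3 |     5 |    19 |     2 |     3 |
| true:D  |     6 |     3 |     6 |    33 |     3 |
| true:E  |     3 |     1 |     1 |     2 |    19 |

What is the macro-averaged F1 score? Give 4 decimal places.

0.6317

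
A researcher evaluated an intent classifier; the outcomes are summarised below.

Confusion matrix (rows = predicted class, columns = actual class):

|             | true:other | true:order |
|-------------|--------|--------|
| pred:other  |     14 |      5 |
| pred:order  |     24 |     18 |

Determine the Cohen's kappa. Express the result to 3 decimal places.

0.130

Observed agreement pₒ = trace/N = 32/61 = 0.5246
Expected agreement pₑ = Σ (rowᵢ·colᵢ)/N² = (38·19 + 23·42)/61² = 0.4536
κ = (pₒ − pₑ)/(1 − pₑ) = (0.5246 − 0.4536)/(1 − 0.4536) = 0.130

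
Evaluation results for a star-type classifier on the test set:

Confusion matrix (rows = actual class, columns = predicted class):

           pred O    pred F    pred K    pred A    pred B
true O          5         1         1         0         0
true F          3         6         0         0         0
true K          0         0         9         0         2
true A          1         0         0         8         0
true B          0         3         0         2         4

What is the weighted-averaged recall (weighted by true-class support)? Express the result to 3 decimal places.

0.711

Per-class recall (TP/(TP+FN)):
  O: TP=5, FN=1+1+0+0=2 → 5/7 = 0.7143
  F: TP=6, FN=3+0+0+0=3 → 6/9 = 0.6667
  K: TP=9, FN=0+0+0+2=2 → 9/11 = 0.8182
  A: TP=8, FN=1+0+0+0=1 → 8/9 = 0.8889
  B: TP=4, FN=0+3+0+2=5 → 4/9 = 0.4444
Weighted-recall = Σ (supportᵢ/N)·recallᵢ with N=45: (7/45)·0.7143 + (9/45)·0.6667 + (11/45)·0.8182 + (9/45)·0.8889 + (9/45)·0.4444 = 0.711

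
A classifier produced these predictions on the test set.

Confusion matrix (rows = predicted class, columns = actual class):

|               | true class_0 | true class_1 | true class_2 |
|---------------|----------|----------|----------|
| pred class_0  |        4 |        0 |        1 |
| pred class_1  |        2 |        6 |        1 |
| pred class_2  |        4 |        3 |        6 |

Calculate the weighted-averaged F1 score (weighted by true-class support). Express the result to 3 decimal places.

0.589

Per-class F1 score (2·TP/(2·TP+FP+FN)):
  class_0: TP=4, FP=0+1=1, FN=2+4=6 → 8/15 = 0.5333
  class_1: TP=6, FP=2+1=3, FN=0+3=3 → 12/18 = 0.6667
  class_2: TP=6, FP=4+3=7, FN=1+1=2 → 12/21 = 0.5714
Weighted-F1 score = Σ (supportᵢ/N)·F1 scoreᵢ with N=27: (10/27)·0.5333 + (9/27)·0.6667 + (8/27)·0.5714 = 0.589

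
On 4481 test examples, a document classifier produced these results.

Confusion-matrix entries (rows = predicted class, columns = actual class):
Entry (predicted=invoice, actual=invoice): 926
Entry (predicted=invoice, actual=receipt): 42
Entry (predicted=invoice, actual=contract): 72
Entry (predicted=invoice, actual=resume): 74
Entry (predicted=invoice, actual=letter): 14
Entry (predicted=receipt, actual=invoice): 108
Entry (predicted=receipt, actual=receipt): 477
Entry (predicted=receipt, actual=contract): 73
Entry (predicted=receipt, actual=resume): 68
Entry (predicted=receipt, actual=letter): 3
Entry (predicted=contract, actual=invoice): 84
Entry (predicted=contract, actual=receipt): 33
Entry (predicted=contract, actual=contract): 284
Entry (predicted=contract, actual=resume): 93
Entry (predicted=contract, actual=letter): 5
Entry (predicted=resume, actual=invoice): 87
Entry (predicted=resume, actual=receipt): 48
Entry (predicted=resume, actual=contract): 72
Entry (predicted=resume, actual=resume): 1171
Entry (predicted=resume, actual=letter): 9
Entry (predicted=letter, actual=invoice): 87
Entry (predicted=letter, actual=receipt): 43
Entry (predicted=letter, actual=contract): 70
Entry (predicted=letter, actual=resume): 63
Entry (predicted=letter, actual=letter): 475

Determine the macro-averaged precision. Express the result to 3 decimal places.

0.706

Per-class precision (TP/(TP+FP)):
  invoice: TP=926, FP=42+72+74+14=202 → 926/1128 = 0.8209
  receipt: TP=477, FP=108+73+68+3=252 → 477/729 = 0.6543
  contract: TP=284, FP=84+33+93+5=215 → 284/499 = 0.5691
  resume: TP=1171, FP=87+48+72+9=216 → 1171/1387 = 0.8443
  letter: TP=475, FP=87+43+70+63=263 → 475/738 = 0.6436
Macro-precision = mean = (0.8209 + 0.6543 + 0.5691 + 0.8443 + 0.6436) / 5 = 0.706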